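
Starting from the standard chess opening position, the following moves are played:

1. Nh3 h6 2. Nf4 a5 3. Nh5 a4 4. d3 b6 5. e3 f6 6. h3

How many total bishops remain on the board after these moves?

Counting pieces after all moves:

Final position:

  a b c d e f g h
  ─────────────────
8│♜ ♞ ♝ ♛ ♚ ♝ ♞ ♜│8
7│· · ♟ ♟ ♟ · ♟ ·│7
6│· ♟ · · · ♟ · ♟│6
5│· · · · · · · ♘│5
4│♟ · · · · · · ·│4
3│· · · ♙ ♙ · · ♙│3
2│♙ ♙ ♙ · · ♙ ♙ ·│2
1│♖ ♘ ♗ ♕ ♔ ♗ · ♖│1
  ─────────────────
  a b c d e f g h


4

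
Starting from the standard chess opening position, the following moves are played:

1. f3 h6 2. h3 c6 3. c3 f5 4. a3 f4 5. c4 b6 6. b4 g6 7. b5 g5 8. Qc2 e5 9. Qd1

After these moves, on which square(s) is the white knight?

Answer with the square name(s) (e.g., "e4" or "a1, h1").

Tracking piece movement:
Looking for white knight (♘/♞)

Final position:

  a b c d e f g h
  ─────────────────
8│♜ ♞ ♝ ♛ ♚ ♝ ♞ ♜│8
7│♟ · · ♟ · · · ·│7
6│· ♟ ♟ · · · · ♟│6
5│· ♙ · · ♟ · ♟ ·│5
4│· · ♙ · · ♟ · ·│4
3│♙ · · · · ♙ · ♙│3
2│· · · ♙ ♙ · ♙ ·│2
1│♖ ♘ ♗ ♕ ♔ ♗ ♘ ♖│1
  ─────────────────
  a b c d e f g h


b1, g1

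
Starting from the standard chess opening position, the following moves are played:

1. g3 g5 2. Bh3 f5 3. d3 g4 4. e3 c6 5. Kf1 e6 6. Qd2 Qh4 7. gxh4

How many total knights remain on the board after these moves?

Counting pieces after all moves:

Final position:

  a b c d e f g h
  ─────────────────
8│♜ ♞ ♝ · ♚ ♝ ♞ ♜│8
7│♟ ♟ · ♟ · · · ♟│7
6│· · ♟ · ♟ · · ·│6
5│· · · · · ♟ · ·│5
4│· · · · · · ♟ ♙│4
3│· · · ♙ ♙ · · ♗│3
2│♙ ♙ ♙ ♕ · ♙ · ♙│2
1│♖ ♘ ♗ · · ♔ ♘ ♖│1
  ─────────────────
  a b c d e f g h


4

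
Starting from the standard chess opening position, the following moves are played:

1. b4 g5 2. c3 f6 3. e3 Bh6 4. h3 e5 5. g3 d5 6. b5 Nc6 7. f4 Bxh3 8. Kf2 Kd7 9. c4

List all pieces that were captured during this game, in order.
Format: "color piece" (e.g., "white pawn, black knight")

Tracking captures:
  Bxh3: captured white pawn

white pawn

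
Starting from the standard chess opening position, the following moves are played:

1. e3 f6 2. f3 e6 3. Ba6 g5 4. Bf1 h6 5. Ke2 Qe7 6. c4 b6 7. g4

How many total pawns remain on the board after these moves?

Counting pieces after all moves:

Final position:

  a b c d e f g h
  ─────────────────
8│♜ ♞ ♝ · ♚ ♝ ♞ ♜│8
7│♟ · ♟ ♟ ♛ · · ·│7
6│· ♟ · · ♟ ♟ · ♟│6
5│· · · · · · ♟ ·│5
4│· · ♙ · · · ♙ ·│4
3│· · · · ♙ ♙ · ·│3
2│♙ ♙ · ♙ ♔ · · ♙│2
1│♖ ♘ ♗ ♕ · ♗ ♘ ♖│1
  ─────────────────
  a b c d e f g h


16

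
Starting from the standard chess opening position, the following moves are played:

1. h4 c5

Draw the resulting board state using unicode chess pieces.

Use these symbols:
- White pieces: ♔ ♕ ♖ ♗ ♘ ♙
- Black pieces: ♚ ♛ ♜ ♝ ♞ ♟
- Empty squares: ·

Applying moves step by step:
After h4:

♜ ♞ ♝ ♛ ♚ ♝ ♞ ♜
♟ ♟ ♟ ♟ ♟ ♟ ♟ ♟
· · · · · · · ·
· · · · · · · ·
· · · · · · · ♙
· · · · · · · ·
♙ ♙ ♙ ♙ ♙ ♙ ♙ ·
♖ ♘ ♗ ♕ ♔ ♗ ♘ ♖


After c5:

♜ ♞ ♝ ♛ ♚ ♝ ♞ ♜
♟ ♟ · ♟ ♟ ♟ ♟ ♟
· · · · · · · ·
· · ♟ · · · · ·
· · · · · · · ♙
· · · · · · · ·
♙ ♙ ♙ ♙ ♙ ♙ ♙ ·
♖ ♘ ♗ ♕ ♔ ♗ ♘ ♖



  a b c d e f g h
  ─────────────────
8│♜ ♞ ♝ ♛ ♚ ♝ ♞ ♜│8
7│♟ ♟ · ♟ ♟ ♟ ♟ ♟│7
6│· · · · · · · ·│6
5│· · ♟ · · · · ·│5
4│· · · · · · · ♙│4
3│· · · · · · · ·│3
2│♙ ♙ ♙ ♙ ♙ ♙ ♙ ·│2
1│♖ ♘ ♗ ♕ ♔ ♗ ♘ ♖│1
  ─────────────────
  a b c d e f g h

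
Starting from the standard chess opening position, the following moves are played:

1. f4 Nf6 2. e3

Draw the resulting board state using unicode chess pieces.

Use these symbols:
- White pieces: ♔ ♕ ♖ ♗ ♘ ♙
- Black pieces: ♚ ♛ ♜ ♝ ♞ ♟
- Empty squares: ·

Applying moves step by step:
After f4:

♜ ♞ ♝ ♛ ♚ ♝ ♞ ♜
♟ ♟ ♟ ♟ ♟ ♟ ♟ ♟
· · · · · · · ·
· · · · · · · ·
· · · · · ♙ · ·
· · · · · · · ·
♙ ♙ ♙ ♙ ♙ · ♙ ♙
♖ ♘ ♗ ♕ ♔ ♗ ♘ ♖


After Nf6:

♜ ♞ ♝ ♛ ♚ ♝ · ♜
♟ ♟ ♟ ♟ ♟ ♟ ♟ ♟
· · · · · ♞ · ·
· · · · · · · ·
· · · · · ♙ · ·
· · · · · · · ·
♙ ♙ ♙ ♙ ♙ · ♙ ♙
♖ ♘ ♗ ♕ ♔ ♗ ♘ ♖


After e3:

♜ ♞ ♝ ♛ ♚ ♝ · ♜
♟ ♟ ♟ ♟ ♟ ♟ ♟ ♟
· · · · · ♞ · ·
· · · · · · · ·
· · · · · ♙ · ·
· · · · ♙ · · ·
♙ ♙ ♙ ♙ · · ♙ ♙
♖ ♘ ♗ ♕ ♔ ♗ ♘ ♖



  a b c d e f g h
  ─────────────────
8│♜ ♞ ♝ ♛ ♚ ♝ · ♜│8
7│♟ ♟ ♟ ♟ ♟ ♟ ♟ ♟│7
6│· · · · · ♞ · ·│6
5│· · · · · · · ·│5
4│· · · · · ♙ · ·│4
3│· · · · ♙ · · ·│3
2│♙ ♙ ♙ ♙ · · ♙ ♙│2
1│♖ ♘ ♗ ♕ ♔ ♗ ♘ ♖│1
  ─────────────────
  a b c d e f g h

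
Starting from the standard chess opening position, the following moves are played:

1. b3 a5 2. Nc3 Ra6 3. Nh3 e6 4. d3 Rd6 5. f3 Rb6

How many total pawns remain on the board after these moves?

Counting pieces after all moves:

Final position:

  a b c d e f g h
  ─────────────────
8│· ♞ ♝ ♛ ♚ ♝ ♞ ♜│8
7│· ♟ ♟ ♟ · ♟ ♟ ♟│7
6│· ♜ · · ♟ · · ·│6
5│♟ · · · · · · ·│5
4│· · · · · · · ·│4
3│· ♙ ♘ ♙ · ♙ · ♘│3
2│♙ · ♙ · ♙ · ♙ ♙│2
1│♖ · ♗ ♕ ♔ ♗ · ♖│1
  ─────────────────
  a b c d e f g h


16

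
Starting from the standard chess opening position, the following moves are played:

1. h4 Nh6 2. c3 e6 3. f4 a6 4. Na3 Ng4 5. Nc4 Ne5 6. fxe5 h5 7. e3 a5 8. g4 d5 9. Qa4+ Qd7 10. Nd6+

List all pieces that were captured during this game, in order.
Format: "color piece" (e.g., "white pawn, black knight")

Tracking captures:
  fxe5: captured black knight

black knight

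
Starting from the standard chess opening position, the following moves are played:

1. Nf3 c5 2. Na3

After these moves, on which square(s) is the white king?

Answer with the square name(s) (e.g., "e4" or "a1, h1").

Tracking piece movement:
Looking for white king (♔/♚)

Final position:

  a b c d e f g h
  ─────────────────
8│♜ ♞ ♝ ♛ ♚ ♝ ♞ ♜│8
7│♟ ♟ · ♟ ♟ ♟ ♟ ♟│7
6│· · · · · · · ·│6
5│· · ♟ · · · · ·│5
4│· · · · · · · ·│4
3│♘ · · · · ♘ · ·│3
2│♙ ♙ ♙ ♙ ♙ ♙ ♙ ♙│2
1│♖ · ♗ ♕ ♔ ♗ · ♖│1
  ─────────────────
  a b c d e f g h


e1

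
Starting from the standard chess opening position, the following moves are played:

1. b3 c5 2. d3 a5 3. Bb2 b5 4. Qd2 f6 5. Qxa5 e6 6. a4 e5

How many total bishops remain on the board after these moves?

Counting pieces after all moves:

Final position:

  a b c d e f g h
  ─────────────────
8│♜ ♞ ♝ ♛ ♚ ♝ ♞ ♜│8
7│· · · ♟ · · ♟ ♟│7
6│· · · · · ♟ · ·│6
5│♕ ♟ ♟ · ♟ · · ·│5
4│♙ · · · · · · ·│4
3│· ♙ · ♙ · · · ·│3
2│· ♗ ♙ · ♙ ♙ ♙ ♙│2
1│♖ ♘ · · ♔ ♗ ♘ ♖│1
  ─────────────────
  a b c d e f g h


4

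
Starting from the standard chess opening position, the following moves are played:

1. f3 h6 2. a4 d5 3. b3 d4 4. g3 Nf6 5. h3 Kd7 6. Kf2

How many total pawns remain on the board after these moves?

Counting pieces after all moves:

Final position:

  a b c d e f g h
  ─────────────────
8│♜ ♞ ♝ ♛ · ♝ · ♜│8
7│♟ ♟ ♟ ♚ ♟ ♟ ♟ ·│7
6│· · · · · ♞ · ♟│6
5│· · · · · · · ·│5
4│♙ · · ♟ · · · ·│4
3│· ♙ · · · ♙ ♙ ♙│3
2│· · ♙ ♙ ♙ ♔ · ·│2
1│♖ ♘ ♗ ♕ · ♗ ♘ ♖│1
  ─────────────────
  a b c d e f g h


16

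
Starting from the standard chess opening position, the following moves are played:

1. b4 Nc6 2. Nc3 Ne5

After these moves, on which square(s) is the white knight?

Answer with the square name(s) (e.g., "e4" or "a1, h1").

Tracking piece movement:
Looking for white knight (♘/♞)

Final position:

  a b c d e f g h
  ─────────────────
8│♜ · ♝ ♛ ♚ ♝ ♞ ♜│8
7│♟ ♟ ♟ ♟ ♟ ♟ ♟ ♟│7
6│· · · · · · · ·│6
5│· · · · ♞ · · ·│5
4│· ♙ · · · · · ·│4
3│· · ♘ · · · · ·│3
2│♙ · ♙ ♙ ♙ ♙ ♙ ♙│2
1│♖ · ♗ ♕ ♔ ♗ ♘ ♖│1
  ─────────────────
  a b c d e f g h


c3, g1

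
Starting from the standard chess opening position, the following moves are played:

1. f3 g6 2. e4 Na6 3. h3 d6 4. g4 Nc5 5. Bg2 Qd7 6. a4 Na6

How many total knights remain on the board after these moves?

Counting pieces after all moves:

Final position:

  a b c d e f g h
  ─────────────────
8│♜ · ♝ · ♚ ♝ ♞ ♜│8
7│♟ ♟ ♟ ♛ ♟ ♟ · ♟│7
6│♞ · · ♟ · · ♟ ·│6
5│· · · · · · · ·│5
4│♙ · · · ♙ · ♙ ·│4
3│· · · · · ♙ · ♙│3
2│· ♙ ♙ ♙ · · ♗ ·│2
1│♖ ♘ ♗ ♕ ♔ · ♘ ♖│1
  ─────────────────
  a b c d e f g h


4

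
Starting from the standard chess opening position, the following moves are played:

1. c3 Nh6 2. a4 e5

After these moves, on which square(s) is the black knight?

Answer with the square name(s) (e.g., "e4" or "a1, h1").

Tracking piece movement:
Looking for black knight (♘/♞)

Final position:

  a b c d e f g h
  ─────────────────
8│♜ ♞ ♝ ♛ ♚ ♝ · ♜│8
7│♟ ♟ ♟ ♟ · ♟ ♟ ♟│7
6│· · · · · · · ♞│6
5│· · · · ♟ · · ·│5
4│♙ · · · · · · ·│4
3│· · ♙ · · · · ·│3
2│· ♙ · ♙ ♙ ♙ ♙ ♙│2
1│♖ ♘ ♗ ♕ ♔ ♗ ♘ ♖│1
  ─────────────────
  a b c d e f g h


b8, h6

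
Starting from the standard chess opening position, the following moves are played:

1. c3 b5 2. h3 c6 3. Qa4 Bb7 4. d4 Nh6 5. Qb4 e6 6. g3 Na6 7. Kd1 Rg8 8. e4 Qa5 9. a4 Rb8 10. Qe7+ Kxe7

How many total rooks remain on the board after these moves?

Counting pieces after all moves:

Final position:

  a b c d e f g h
  ─────────────────
8│· ♜ · · · ♝ ♜ ·│8
7│♟ ♝ · ♟ ♚ ♟ ♟ ♟│7
6│♞ · ♟ · ♟ · · ♞│6
5│♛ ♟ · · · · · ·│5
4│♙ · · ♙ ♙ · · ·│4
3│· · ♙ · · · ♙ ♙│3
2│· ♙ · · · ♙ · ·│2
1│♖ ♘ ♗ ♔ · ♗ ♘ ♖│1
  ─────────────────
  a b c d e f g h


4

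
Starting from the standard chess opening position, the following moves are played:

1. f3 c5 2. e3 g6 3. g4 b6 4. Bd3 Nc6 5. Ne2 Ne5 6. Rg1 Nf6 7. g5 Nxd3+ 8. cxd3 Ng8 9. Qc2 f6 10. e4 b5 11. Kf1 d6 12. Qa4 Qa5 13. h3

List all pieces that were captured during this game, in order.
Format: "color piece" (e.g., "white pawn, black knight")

Tracking captures:
  Nxd3+: captured white bishop
  cxd3: captured black knight

white bishop, black knight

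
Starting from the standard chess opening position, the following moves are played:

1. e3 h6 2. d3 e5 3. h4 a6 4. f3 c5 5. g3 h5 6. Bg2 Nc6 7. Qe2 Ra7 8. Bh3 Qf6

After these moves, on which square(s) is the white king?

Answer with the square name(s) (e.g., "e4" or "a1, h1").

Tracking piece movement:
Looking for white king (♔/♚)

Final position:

  a b c d e f g h
  ─────────────────
8│· · ♝ · ♚ ♝ ♞ ♜│8
7│♜ ♟ · ♟ · ♟ ♟ ·│7
6│♟ · ♞ · · ♛ · ·│6
5│· · ♟ · ♟ · · ♟│5
4│· · · · · · · ♙│4
3│· · · ♙ ♙ ♙ ♙ ♗│3
2│♙ ♙ ♙ · ♕ · · ·│2
1│♖ ♘ ♗ · ♔ · ♘ ♖│1
  ─────────────────
  a b c d e f g h


e1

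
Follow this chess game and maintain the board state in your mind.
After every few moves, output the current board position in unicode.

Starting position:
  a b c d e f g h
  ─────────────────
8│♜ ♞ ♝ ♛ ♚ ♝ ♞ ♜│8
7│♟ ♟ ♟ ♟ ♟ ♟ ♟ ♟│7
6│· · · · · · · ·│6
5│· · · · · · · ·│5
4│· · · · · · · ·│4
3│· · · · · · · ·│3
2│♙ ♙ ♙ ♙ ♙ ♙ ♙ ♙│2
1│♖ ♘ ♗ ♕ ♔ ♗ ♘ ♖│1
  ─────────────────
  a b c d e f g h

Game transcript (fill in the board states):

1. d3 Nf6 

  a b c d e f g h
  ─────────────────
8│♜ ♞ ♝ ♛ ♚ ♝ · ♜│8
7│♟ ♟ ♟ ♟ ♟ ♟ ♟ ♟│7
6│· · · · · ♞ · ·│6
5│· · · · · · · ·│5
4│· · · · · · · ·│4
3│· · · ♙ · · · ·│3
2│♙ ♙ ♙ · ♙ ♙ ♙ ♙│2
1│♖ ♘ ♗ ♕ ♔ ♗ ♘ ♖│1
  ─────────────────
  a b c d e f g h

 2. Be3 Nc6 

  a b c d e f g h
  ─────────────────
8│♜ · ♝ ♛ ♚ ♝ · ♜│8
7│♟ ♟ ♟ ♟ ♟ ♟ ♟ ♟│7
6│· · ♞ · · ♞ · ·│6
5│· · · · · · · ·│5
4│· · · · · · · ·│4
3│· · · ♙ ♗ · · ·│3
2│♙ ♙ ♙ · ♙ ♙ ♙ ♙│2
1│♖ ♘ · ♕ ♔ ♗ ♘ ♖│1
  ─────────────────
  a b c d e f g h

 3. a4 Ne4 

  a b c d e f g h
  ─────────────────
8│♜ · ♝ ♛ ♚ ♝ · ♜│8
7│♟ ♟ ♟ ♟ ♟ ♟ ♟ ♟│7
6│· · ♞ · · · · ·│6
5│· · · · · · · ·│5
4│♙ · · · ♞ · · ·│4
3│· · · ♙ ♗ · · ·│3
2│· ♙ ♙ · ♙ ♙ ♙ ♙│2
1│♖ ♘ · ♕ ♔ ♗ ♘ ♖│1
  ─────────────────
  a b c d e f g h



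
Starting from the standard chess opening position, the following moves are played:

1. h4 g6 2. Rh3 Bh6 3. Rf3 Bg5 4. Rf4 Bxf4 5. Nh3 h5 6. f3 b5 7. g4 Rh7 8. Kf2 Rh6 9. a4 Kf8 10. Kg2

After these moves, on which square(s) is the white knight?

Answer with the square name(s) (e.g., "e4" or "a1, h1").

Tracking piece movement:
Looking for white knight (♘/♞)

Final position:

  a b c d e f g h
  ─────────────────
8│♜ ♞ ♝ ♛ · ♚ ♞ ·│8
7│♟ · ♟ ♟ ♟ ♟ · ·│7
6│· · · · · · ♟ ♜│6
5│· ♟ · · · · · ♟│5
4│♙ · · · · ♝ ♙ ♙│4
3│· · · · · ♙ · ♘│3
2│· ♙ ♙ ♙ ♙ · ♔ ·│2
1│♖ ♘ ♗ ♕ · ♗ · ·│1
  ─────────────────
  a b c d e f g h


b1, h3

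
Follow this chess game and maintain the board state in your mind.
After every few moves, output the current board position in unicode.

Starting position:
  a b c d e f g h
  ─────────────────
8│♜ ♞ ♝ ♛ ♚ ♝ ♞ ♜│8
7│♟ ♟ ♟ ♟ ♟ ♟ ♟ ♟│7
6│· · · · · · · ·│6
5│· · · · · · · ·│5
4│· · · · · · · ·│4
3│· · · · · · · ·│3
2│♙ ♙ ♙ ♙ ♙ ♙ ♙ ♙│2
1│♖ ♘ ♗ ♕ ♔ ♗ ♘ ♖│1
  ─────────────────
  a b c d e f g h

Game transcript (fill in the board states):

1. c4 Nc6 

  a b c d e f g h
  ─────────────────
8│♜ · ♝ ♛ ♚ ♝ ♞ ♜│8
7│♟ ♟ ♟ ♟ ♟ ♟ ♟ ♟│7
6│· · ♞ · · · · ·│6
5│· · · · · · · ·│5
4│· · ♙ · · · · ·│4
3│· · · · · · · ·│3
2│♙ ♙ · ♙ ♙ ♙ ♙ ♙│2
1│♖ ♘ ♗ ♕ ♔ ♗ ♘ ♖│1
  ─────────────────
  a b c d e f g h

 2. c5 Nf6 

  a b c d e f g h
  ─────────────────
8│♜ · ♝ ♛ ♚ ♝ · ♜│8
7│♟ ♟ ♟ ♟ ♟ ♟ ♟ ♟│7
6│· · ♞ · · ♞ · ·│6
5│· · ♙ · · · · ·│5
4│· · · · · · · ·│4
3│· · · · · · · ·│3
2│♙ ♙ · ♙ ♙ ♙ ♙ ♙│2
1│♖ ♘ ♗ ♕ ♔ ♗ ♘ ♖│1
  ─────────────────
  a b c d e f g h

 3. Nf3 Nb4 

  a b c d e f g h
  ─────────────────
8│♜ · ♝ ♛ ♚ ♝ · ♜│8
7│♟ ♟ ♟ ♟ ♟ ♟ ♟ ♟│7
6│· · · · · ♞ · ·│6
5│· · ♙ · · · · ·│5
4│· ♞ · · · · · ·│4
3│· · · · · ♘ · ·│3
2│♙ ♙ · ♙ ♙ ♙ ♙ ♙│2
1│♖ ♘ ♗ ♕ ♔ ♗ · ♖│1
  ─────────────────
  a b c d e f g h



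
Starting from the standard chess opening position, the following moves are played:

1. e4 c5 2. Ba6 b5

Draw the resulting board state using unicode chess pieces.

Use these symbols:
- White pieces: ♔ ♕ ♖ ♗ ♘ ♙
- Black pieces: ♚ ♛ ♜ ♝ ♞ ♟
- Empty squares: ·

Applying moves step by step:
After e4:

♜ ♞ ♝ ♛ ♚ ♝ ♞ ♜
♟ ♟ ♟ ♟ ♟ ♟ ♟ ♟
· · · · · · · ·
· · · · · · · ·
· · · · ♙ · · ·
· · · · · · · ·
♙ ♙ ♙ ♙ · ♙ ♙ ♙
♖ ♘ ♗ ♕ ♔ ♗ ♘ ♖


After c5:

♜ ♞ ♝ ♛ ♚ ♝ ♞ ♜
♟ ♟ · ♟ ♟ ♟ ♟ ♟
· · · · · · · ·
· · ♟ · · · · ·
· · · · ♙ · · ·
· · · · · · · ·
♙ ♙ ♙ ♙ · ♙ ♙ ♙
♖ ♘ ♗ ♕ ♔ ♗ ♘ ♖


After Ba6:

♜ ♞ ♝ ♛ ♚ ♝ ♞ ♜
♟ ♟ · ♟ ♟ ♟ ♟ ♟
♗ · · · · · · ·
· · ♟ · · · · ·
· · · · ♙ · · ·
· · · · · · · ·
♙ ♙ ♙ ♙ · ♙ ♙ ♙
♖ ♘ ♗ ♕ ♔ · ♘ ♖


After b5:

♜ ♞ ♝ ♛ ♚ ♝ ♞ ♜
♟ · · ♟ ♟ ♟ ♟ ♟
♗ · · · · · · ·
· ♟ ♟ · · · · ·
· · · · ♙ · · ·
· · · · · · · ·
♙ ♙ ♙ ♙ · ♙ ♙ ♙
♖ ♘ ♗ ♕ ♔ · ♘ ♖



  a b c d e f g h
  ─────────────────
8│♜ ♞ ♝ ♛ ♚ ♝ ♞ ♜│8
7│♟ · · ♟ ♟ ♟ ♟ ♟│7
6│♗ · · · · · · ·│6
5│· ♟ ♟ · · · · ·│5
4│· · · · ♙ · · ·│4
3│· · · · · · · ·│3
2│♙ ♙ ♙ ♙ · ♙ ♙ ♙│2
1│♖ ♘ ♗ ♕ ♔ · ♘ ♖│1
  ─────────────────
  a b c d e f g h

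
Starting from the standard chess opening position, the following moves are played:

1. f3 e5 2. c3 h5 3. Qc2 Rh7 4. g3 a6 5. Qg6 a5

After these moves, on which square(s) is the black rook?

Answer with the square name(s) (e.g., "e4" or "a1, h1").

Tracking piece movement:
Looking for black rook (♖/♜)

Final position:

  a b c d e f g h
  ─────────────────
8│♜ ♞ ♝ ♛ ♚ ♝ ♞ ·│8
7│· ♟ ♟ ♟ · ♟ ♟ ♜│7
6│· · · · · · ♕ ·│6
5│♟ · · · ♟ · · ♟│5
4│· · · · · · · ·│4
3│· · ♙ · · ♙ ♙ ·│3
2│♙ ♙ · ♙ ♙ · · ♙│2
1│♖ ♘ ♗ · ♔ ♗ ♘ ♖│1
  ─────────────────
  a b c d e f g h


a8, h7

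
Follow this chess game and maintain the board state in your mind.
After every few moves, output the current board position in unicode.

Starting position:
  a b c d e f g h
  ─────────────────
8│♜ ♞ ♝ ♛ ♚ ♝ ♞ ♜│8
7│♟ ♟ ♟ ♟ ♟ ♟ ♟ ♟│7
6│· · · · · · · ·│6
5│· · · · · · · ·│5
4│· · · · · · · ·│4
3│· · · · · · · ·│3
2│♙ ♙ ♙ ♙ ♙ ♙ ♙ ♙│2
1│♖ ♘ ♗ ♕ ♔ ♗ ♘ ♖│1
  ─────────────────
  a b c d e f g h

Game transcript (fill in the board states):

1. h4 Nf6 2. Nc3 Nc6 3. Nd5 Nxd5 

  a b c d e f g h
  ─────────────────
8│♜ · ♝ ♛ ♚ ♝ · ♜│8
7│♟ ♟ ♟ ♟ ♟ ♟ ♟ ♟│7
6│· · ♞ · · · · ·│6
5│· · · ♞ · · · ·│5
4│· · · · · · · ♙│4
3│· · · · · · · ·│3
2│♙ ♙ ♙ ♙ ♙ ♙ ♙ ·│2
1│♖ · ♗ ♕ ♔ ♗ ♘ ♖│1
  ─────────────────
  a b c d e f g h

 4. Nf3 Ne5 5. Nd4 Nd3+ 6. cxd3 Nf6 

  a b c d e f g h
  ─────────────────
8│♜ · ♝ ♛ ♚ ♝ · ♜│8
7│♟ ♟ ♟ ♟ ♟ ♟ ♟ ♟│7
6│· · · · · ♞ · ·│6
5│· · · · · · · ·│5
4│· · · ♘ · · · ♙│4
3│· · · ♙ · · · ·│3
2│♙ ♙ · ♙ ♙ ♙ ♙ ·│2
1│♖ · ♗ ♕ ♔ ♗ · ♖│1
  ─────────────────
  a b c d e f g h

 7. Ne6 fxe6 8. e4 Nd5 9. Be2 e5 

  a b c d e f g h
  ─────────────────
8│♜ · ♝ ♛ ♚ ♝ · ♜│8
7│♟ ♟ ♟ ♟ ♟ · ♟ ♟│7
6│· · · · · · · ·│6
5│· · · ♞ ♟ · · ·│5
4│· · · · ♙ · · ♙│4
3│· · · ♙ · · · ·│3
2│♙ ♙ · ♙ ♗ ♙ ♙ ·│2
1│♖ · ♗ ♕ ♔ · · ♖│1
  ─────────────────
  a b c d e f g h

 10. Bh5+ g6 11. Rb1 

  a b c d e f g h
  ─────────────────
8│♜ · ♝ ♛ ♚ ♝ · ♜│8
7│♟ ♟ ♟ ♟ ♟ · · ♟│7
6│· · · · · · ♟ ·│6
5│· · · ♞ ♟ · · ♗│5
4│· · · · ♙ · · ♙│4
3│· · · ♙ · · · ·│3
2│♙ ♙ · ♙ · ♙ ♙ ·│2
1│· ♖ ♗ ♕ ♔ · · ♖│1
  ─────────────────
  a b c d e f g h


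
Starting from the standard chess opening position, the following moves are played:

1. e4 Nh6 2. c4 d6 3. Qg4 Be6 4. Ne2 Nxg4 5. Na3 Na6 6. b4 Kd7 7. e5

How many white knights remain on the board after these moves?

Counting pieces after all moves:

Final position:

  a b c d e f g h
  ─────────────────
8│♜ · · ♛ · ♝ · ♜│8
7│♟ ♟ ♟ ♚ ♟ ♟ ♟ ♟│7
6│♞ · · ♟ ♝ · · ·│6
5│· · · · ♙ · · ·│5
4│· ♙ ♙ · · · ♞ ·│4
3│♘ · · · · · · ·│3
2│♙ · · ♙ ♘ ♙ ♙ ♙│2
1│♖ · ♗ · ♔ ♗ · ♖│1
  ─────────────────
  a b c d e f g h


2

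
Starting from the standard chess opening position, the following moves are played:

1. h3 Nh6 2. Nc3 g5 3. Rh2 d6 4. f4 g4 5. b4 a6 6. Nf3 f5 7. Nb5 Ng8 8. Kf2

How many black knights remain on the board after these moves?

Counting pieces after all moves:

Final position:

  a b c d e f g h
  ─────────────────
8│♜ ♞ ♝ ♛ ♚ ♝ ♞ ♜│8
7│· ♟ ♟ · ♟ · · ♟│7
6│♟ · · ♟ · · · ·│6
5│· ♘ · · · ♟ · ·│5
4│· ♙ · · · ♙ ♟ ·│4
3│· · · · · ♘ · ♙│3
2│♙ · ♙ ♙ ♙ ♔ ♙ ♖│2
1│♖ · ♗ ♕ · ♗ · ·│1
  ─────────────────
  a b c d e f g h


2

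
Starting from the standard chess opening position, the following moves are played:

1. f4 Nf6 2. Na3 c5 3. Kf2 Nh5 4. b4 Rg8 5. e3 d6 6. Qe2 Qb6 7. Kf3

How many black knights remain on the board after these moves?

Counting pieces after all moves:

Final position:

  a b c d e f g h
  ─────────────────
8│♜ ♞ ♝ · ♚ ♝ ♜ ·│8
7│♟ ♟ · · ♟ ♟ ♟ ♟│7
6│· ♛ · ♟ · · · ·│6
5│· · ♟ · · · · ♞│5
4│· ♙ · · · ♙ · ·│4
3│♘ · · · ♙ ♔ · ·│3
2│♙ · ♙ ♙ ♕ · ♙ ♙│2
1│♖ · ♗ · · ♗ ♘ ♖│1
  ─────────────────
  a b c d e f g h


2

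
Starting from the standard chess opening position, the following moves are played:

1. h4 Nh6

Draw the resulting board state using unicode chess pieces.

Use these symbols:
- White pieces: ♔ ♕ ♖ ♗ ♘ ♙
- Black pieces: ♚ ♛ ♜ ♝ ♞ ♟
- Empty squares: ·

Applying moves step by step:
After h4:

♜ ♞ ♝ ♛ ♚ ♝ ♞ ♜
♟ ♟ ♟ ♟ ♟ ♟ ♟ ♟
· · · · · · · ·
· · · · · · · ·
· · · · · · · ♙
· · · · · · · ·
♙ ♙ ♙ ♙ ♙ ♙ ♙ ·
♖ ♘ ♗ ♕ ♔ ♗ ♘ ♖


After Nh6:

♜ ♞ ♝ ♛ ♚ ♝ · ♜
♟ ♟ ♟ ♟ ♟ ♟ ♟ ♟
· · · · · · · ♞
· · · · · · · ·
· · · · · · · ♙
· · · · · · · ·
♙ ♙ ♙ ♙ ♙ ♙ ♙ ·
♖ ♘ ♗ ♕ ♔ ♗ ♘ ♖



  a b c d e f g h
  ─────────────────
8│♜ ♞ ♝ ♛ ♚ ♝ · ♜│8
7│♟ ♟ ♟ ♟ ♟ ♟ ♟ ♟│7
6│· · · · · · · ♞│6
5│· · · · · · · ·│5
4│· · · · · · · ♙│4
3│· · · · · · · ·│3
2│♙ ♙ ♙ ♙ ♙ ♙ ♙ ·│2
1│♖ ♘ ♗ ♕ ♔ ♗ ♘ ♖│1
  ─────────────────
  a b c d e f g h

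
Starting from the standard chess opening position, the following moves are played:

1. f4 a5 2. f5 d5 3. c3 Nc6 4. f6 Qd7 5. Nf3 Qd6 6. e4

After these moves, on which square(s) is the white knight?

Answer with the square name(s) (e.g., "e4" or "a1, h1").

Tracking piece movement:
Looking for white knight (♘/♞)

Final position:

  a b c d e f g h
  ─────────────────
8│♜ · ♝ · ♚ ♝ ♞ ♜│8
7│· ♟ ♟ · ♟ ♟ ♟ ♟│7
6│· · ♞ ♛ · ♙ · ·│6
5│♟ · · ♟ · · · ·│5
4│· · · · ♙ · · ·│4
3│· · ♙ · · ♘ · ·│3
2│♙ ♙ · ♙ · · ♙ ♙│2
1│♖ ♘ ♗ ♕ ♔ ♗ · ♖│1
  ─────────────────
  a b c d e f g h


b1, f3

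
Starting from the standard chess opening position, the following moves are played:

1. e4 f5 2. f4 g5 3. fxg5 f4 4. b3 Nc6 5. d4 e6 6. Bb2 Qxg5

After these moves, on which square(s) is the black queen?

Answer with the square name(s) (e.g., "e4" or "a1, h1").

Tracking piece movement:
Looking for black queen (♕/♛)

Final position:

  a b c d e f g h
  ─────────────────
8│♜ · ♝ · ♚ ♝ ♞ ♜│8
7│♟ ♟ ♟ ♟ · · · ♟│7
6│· · ♞ · ♟ · · ·│6
5│· · · · · · ♛ ·│5
4│· · · ♙ ♙ ♟ · ·│4
3│· ♙ · · · · · ·│3
2│♙ ♗ ♙ · · · ♙ ♙│2
1│♖ ♘ · ♕ ♔ ♗ ♘ ♖│1
  ─────────────────
  a b c d e f g h


g5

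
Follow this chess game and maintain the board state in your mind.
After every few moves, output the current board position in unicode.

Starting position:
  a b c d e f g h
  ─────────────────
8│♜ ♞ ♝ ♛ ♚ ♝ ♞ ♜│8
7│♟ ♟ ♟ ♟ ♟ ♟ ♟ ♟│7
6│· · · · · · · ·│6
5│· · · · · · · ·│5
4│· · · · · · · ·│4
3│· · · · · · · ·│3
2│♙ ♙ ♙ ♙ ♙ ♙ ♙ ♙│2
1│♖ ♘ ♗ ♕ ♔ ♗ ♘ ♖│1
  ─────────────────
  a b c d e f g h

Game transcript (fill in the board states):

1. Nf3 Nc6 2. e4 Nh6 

  a b c d e f g h
  ─────────────────
8│♜ · ♝ ♛ ♚ ♝ · ♜│8
7│♟ ♟ ♟ ♟ ♟ ♟ ♟ ♟│7
6│· · ♞ · · · · ♞│6
5│· · · · · · · ·│5
4│· · · · ♙ · · ·│4
3│· · · · · ♘ · ·│3
2│♙ ♙ ♙ ♙ · ♙ ♙ ♙│2
1│♖ ♘ ♗ ♕ ♔ ♗ · ♖│1
  ─────────────────
  a b c d e f g h

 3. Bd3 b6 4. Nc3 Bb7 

  a b c d e f g h
  ─────────────────
8│♜ · · ♛ ♚ ♝ · ♜│8
7│♟ ♝ ♟ ♟ ♟ ♟ ♟ ♟│7
6│· ♟ ♞ · · · · ♞│6
5│· · · · · · · ·│5
4│· · · · ♙ · · ·│4
3│· · ♘ ♗ · ♘ · ·│3
2│♙ ♙ ♙ ♙ · ♙ ♙ ♙│2
1│♖ · ♗ ♕ ♔ · · ♖│1
  ─────────────────
  a b c d e f g h

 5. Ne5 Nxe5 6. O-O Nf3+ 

  a b c d e f g h
  ─────────────────
8│♜ · · ♛ ♚ ♝ · ♜│8
7│♟ ♝ ♟ ♟ ♟ ♟ ♟ ♟│7
6│· ♟ · · · · · ♞│6
5│· · · · · · · ·│5
4│· · · · ♙ · · ·│4
3│· · ♘ ♗ · ♞ · ·│3
2│♙ ♙ ♙ ♙ · ♙ ♙ ♙│2
1│♖ · ♗ ♕ · ♖ ♔ ·│1
  ─────────────────
  a b c d e f g h

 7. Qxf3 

  a b c d e f g h
  ─────────────────
8│♜ · · ♛ ♚ ♝ · ♜│8
7│♟ ♝ ♟ ♟ ♟ ♟ ♟ ♟│7
6│· ♟ · · · · · ♞│6
5│· · · · · · · ·│5
4│· · · · ♙ · · ·│4
3│· · ♘ ♗ · ♕ · ·│3
2│♙ ♙ ♙ ♙ · ♙ ♙ ♙│2
1│♖ · ♗ · · ♖ ♔ ·│1
  ─────────────────
  a b c d e f g h


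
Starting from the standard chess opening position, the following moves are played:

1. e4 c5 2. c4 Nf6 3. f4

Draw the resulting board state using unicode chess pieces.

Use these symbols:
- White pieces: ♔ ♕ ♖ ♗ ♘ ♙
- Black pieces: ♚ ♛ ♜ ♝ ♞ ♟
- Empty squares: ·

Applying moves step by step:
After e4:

♜ ♞ ♝ ♛ ♚ ♝ ♞ ♜
♟ ♟ ♟ ♟ ♟ ♟ ♟ ♟
· · · · · · · ·
· · · · · · · ·
· · · · ♙ · · ·
· · · · · · · ·
♙ ♙ ♙ ♙ · ♙ ♙ ♙
♖ ♘ ♗ ♕ ♔ ♗ ♘ ♖


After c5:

♜ ♞ ♝ ♛ ♚ ♝ ♞ ♜
♟ ♟ · ♟ ♟ ♟ ♟ ♟
· · · · · · · ·
· · ♟ · · · · ·
· · · · ♙ · · ·
· · · · · · · ·
♙ ♙ ♙ ♙ · ♙ ♙ ♙
♖ ♘ ♗ ♕ ♔ ♗ ♘ ♖


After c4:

♜ ♞ ♝ ♛ ♚ ♝ ♞ ♜
♟ ♟ · ♟ ♟ ♟ ♟ ♟
· · · · · · · ·
· · ♟ · · · · ·
· · ♙ · ♙ · · ·
· · · · · · · ·
♙ ♙ · ♙ · ♙ ♙ ♙
♖ ♘ ♗ ♕ ♔ ♗ ♘ ♖


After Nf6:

♜ ♞ ♝ ♛ ♚ ♝ · ♜
♟ ♟ · ♟ ♟ ♟ ♟ ♟
· · · · · ♞ · ·
· · ♟ · · · · ·
· · ♙ · ♙ · · ·
· · · · · · · ·
♙ ♙ · ♙ · ♙ ♙ ♙
♖ ♘ ♗ ♕ ♔ ♗ ♘ ♖


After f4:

♜ ♞ ♝ ♛ ♚ ♝ · ♜
♟ ♟ · ♟ ♟ ♟ ♟ ♟
· · · · · ♞ · ·
· · ♟ · · · · ·
· · ♙ · ♙ ♙ · ·
· · · · · · · ·
♙ ♙ · ♙ · · ♙ ♙
♖ ♘ ♗ ♕ ♔ ♗ ♘ ♖



  a b c d e f g h
  ─────────────────
8│♜ ♞ ♝ ♛ ♚ ♝ · ♜│8
7│♟ ♟ · ♟ ♟ ♟ ♟ ♟│7
6│· · · · · ♞ · ·│6
5│· · ♟ · · · · ·│5
4│· · ♙ · ♙ ♙ · ·│4
3│· · · · · · · ·│3
2│♙ ♙ · ♙ · · ♙ ♙│2
1│♖ ♘ ♗ ♕ ♔ ♗ ♘ ♖│1
  ─────────────────
  a b c d e f g h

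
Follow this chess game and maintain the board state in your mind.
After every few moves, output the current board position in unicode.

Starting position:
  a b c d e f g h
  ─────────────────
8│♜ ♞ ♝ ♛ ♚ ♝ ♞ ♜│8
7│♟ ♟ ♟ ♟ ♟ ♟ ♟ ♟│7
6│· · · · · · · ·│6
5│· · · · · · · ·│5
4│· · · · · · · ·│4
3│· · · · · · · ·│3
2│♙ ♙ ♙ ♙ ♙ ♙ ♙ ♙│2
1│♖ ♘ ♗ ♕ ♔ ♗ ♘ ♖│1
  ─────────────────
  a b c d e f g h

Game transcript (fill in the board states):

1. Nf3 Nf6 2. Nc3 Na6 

  a b c d e f g h
  ─────────────────
8│♜ · ♝ ♛ ♚ ♝ · ♜│8
7│♟ ♟ ♟ ♟ ♟ ♟ ♟ ♟│7
6│♞ · · · · ♞ · ·│6
5│· · · · · · · ·│5
4│· · · · · · · ·│4
3│· · ♘ · · ♘ · ·│3
2│♙ ♙ ♙ ♙ ♙ ♙ ♙ ♙│2
1│♖ · ♗ ♕ ♔ ♗ · ♖│1
  ─────────────────
  a b c d e f g h

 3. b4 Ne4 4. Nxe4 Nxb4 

  a b c d e f g h
  ─────────────────
8│♜ · ♝ ♛ ♚ ♝ · ♜│8
7│♟ ♟ ♟ ♟ ♟ ♟ ♟ ♟│7
6│· · · · · · · ·│6
5│· · · · · · · ·│5
4│· ♞ · · ♘ · · ·│4
3│· · · · · ♘ · ·│3
2│♙ · ♙ ♙ ♙ ♙ ♙ ♙│2
1│♖ · ♗ ♕ ♔ ♗ · ♖│1
  ─────────────────
  a b c d e f g h

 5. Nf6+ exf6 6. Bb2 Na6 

  a b c d e f g h
  ─────────────────
8│♜ · ♝ ♛ ♚ ♝ · ♜│8
7│♟ ♟ ♟ ♟ · ♟ ♟ ♟│7
6│♞ · · · · ♟ · ·│6
5│· · · · · · · ·│5
4│· · · · · · · ·│4
3│· · · · · ♘ · ·│3
2│♙ ♗ ♙ ♙ ♙ ♙ ♙ ♙│2
1│♖ · · ♕ ♔ ♗ · ♖│1
  ─────────────────
  a b c d e f g h

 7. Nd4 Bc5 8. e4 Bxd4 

  a b c d e f g h
  ─────────────────
8│♜ · ♝ ♛ ♚ · · ♜│8
7│♟ ♟ ♟ ♟ · ♟ ♟ ♟│7
6│♞ · · · · ♟ · ·│6
5│· · · · · · · ·│5
4│· · · ♝ ♙ · · ·│4
3│· · · · · · · ·│3
2│♙ ♗ ♙ ♙ · ♙ ♙ ♙│2
1│♖ · · ♕ ♔ ♗ · ♖│1
  ─────────────────
  a b c d e f g h

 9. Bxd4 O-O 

  a b c d e f g h
  ─────────────────
8│♜ · ♝ ♛ · ♜ ♚ ·│8
7│♟ ♟ ♟ ♟ · ♟ ♟ ♟│7
6│♞ · · · · ♟ · ·│6
5│· · · · · · · ·│5
4│· · · ♗ ♙ · · ·│4
3│· · · · · · · ·│3
2│♙ · ♙ ♙ · ♙ ♙ ♙│2
1│♖ · · ♕ ♔ ♗ · ♖│1
  ─────────────────
  a b c d e f g h


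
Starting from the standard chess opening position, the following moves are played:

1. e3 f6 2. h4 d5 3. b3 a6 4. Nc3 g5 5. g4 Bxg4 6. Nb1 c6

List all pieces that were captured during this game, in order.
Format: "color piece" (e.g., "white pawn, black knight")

Tracking captures:
  Bxg4: captured white pawn

white pawn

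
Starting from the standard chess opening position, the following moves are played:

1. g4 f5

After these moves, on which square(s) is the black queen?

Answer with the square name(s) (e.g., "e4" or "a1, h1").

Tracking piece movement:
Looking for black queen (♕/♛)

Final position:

  a b c d e f g h
  ─────────────────
8│♜ ♞ ♝ ♛ ♚ ♝ ♞ ♜│8
7│♟ ♟ ♟ ♟ ♟ · ♟ ♟│7
6│· · · · · · · ·│6
5│· · · · · ♟ · ·│5
4│· · · · · · ♙ ·│4
3│· · · · · · · ·│3
2│♙ ♙ ♙ ♙ ♙ ♙ · ♙│2
1│♖ ♘ ♗ ♕ ♔ ♗ ♘ ♖│1
  ─────────────────
  a b c d e f g h


d8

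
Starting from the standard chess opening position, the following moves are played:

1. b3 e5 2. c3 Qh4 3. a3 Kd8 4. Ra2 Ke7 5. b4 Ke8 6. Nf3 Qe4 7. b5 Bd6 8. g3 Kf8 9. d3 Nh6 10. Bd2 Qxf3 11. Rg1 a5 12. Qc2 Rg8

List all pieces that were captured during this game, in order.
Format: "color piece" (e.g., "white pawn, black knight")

Tracking captures:
  Qxf3: captured white knight

white knight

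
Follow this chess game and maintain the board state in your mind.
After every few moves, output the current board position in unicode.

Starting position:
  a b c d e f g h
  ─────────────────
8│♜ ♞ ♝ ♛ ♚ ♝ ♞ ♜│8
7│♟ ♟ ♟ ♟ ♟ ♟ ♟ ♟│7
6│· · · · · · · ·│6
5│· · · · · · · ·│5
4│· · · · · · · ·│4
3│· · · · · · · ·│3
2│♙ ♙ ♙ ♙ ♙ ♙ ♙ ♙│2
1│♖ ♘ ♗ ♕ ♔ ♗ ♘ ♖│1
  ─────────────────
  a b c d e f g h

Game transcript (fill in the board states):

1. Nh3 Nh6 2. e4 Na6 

  a b c d e f g h
  ─────────────────
8│♜ · ♝ ♛ ♚ ♝ · ♜│8
7│♟ ♟ ♟ ♟ ♟ ♟ ♟ ♟│7
6│♞ · · · · · · ♞│6
5│· · · · · · · ·│5
4│· · · · ♙ · · ·│4
3│· · · · · · · ♘│3
2│♙ ♙ ♙ ♙ · ♙ ♙ ♙│2
1│♖ ♘ ♗ ♕ ♔ ♗ · ♖│1
  ─────────────────
  a b c d e f g h

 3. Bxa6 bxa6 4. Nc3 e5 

  a b c d e f g h
  ─────────────────
8│♜ · ♝ ♛ ♚ ♝ · ♜│8
7│♟ · ♟ ♟ · ♟ ♟ ♟│7
6│♟ · · · · · · ♞│6
5│· · · · ♟ · · ·│5
4│· · · · ♙ · · ·│4
3│· · ♘ · · · · ♘│3
2│♙ ♙ ♙ ♙ · ♙ ♙ ♙│2
1│♖ · ♗ ♕ ♔ · · ♖│1
  ─────────────────
  a b c d e f g h

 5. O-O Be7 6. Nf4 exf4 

  a b c d e f g h
  ─────────────────
8│♜ · ♝ ♛ ♚ · · ♜│8
7│♟ · ♟ ♟ ♝ ♟ ♟ ♟│7
6│♟ · · · · · · ♞│6
5│· · · · · · · ·│5
4│· · · · ♙ ♟ · ·│4
3│· · ♘ · · · · ·│3
2│♙ ♙ ♙ ♙ · ♙ ♙ ♙│2
1│♖ · ♗ ♕ · ♖ ♔ ·│1
  ─────────────────
  a b c d e f g h

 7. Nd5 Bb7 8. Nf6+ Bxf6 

  a b c d e f g h
  ─────────────────
8│♜ · · ♛ ♚ · · ♜│8
7│♟ ♝ ♟ ♟ · ♟ ♟ ♟│7
6│♟ · · · · ♝ · ♞│6
5│· · · · · · · ·│5
4│· · · · ♙ ♟ · ·│4
3│· · · · · · · ·│3
2│♙ ♙ ♙ ♙ · ♙ ♙ ♙│2
1│♖ · ♗ ♕ · ♖ ♔ ·│1
  ─────────────────
  a b c d e f g h

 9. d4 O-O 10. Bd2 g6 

  a b c d e f g h
  ─────────────────
8│♜ · · ♛ · ♜ ♚ ·│8
7│♟ ♝ ♟ ♟ · ♟ · ♟│7
6│♟ · · · · ♝ ♟ ♞│6
5│· · · · · · · ·│5
4│· · · ♙ ♙ ♟ · ·│4
3│· · · · · · · ·│3
2│♙ ♙ ♙ ♗ · ♙ ♙ ♙│2
1│♖ · · ♕ · ♖ ♔ ·│1
  ─────────────────
  a b c d e f g h



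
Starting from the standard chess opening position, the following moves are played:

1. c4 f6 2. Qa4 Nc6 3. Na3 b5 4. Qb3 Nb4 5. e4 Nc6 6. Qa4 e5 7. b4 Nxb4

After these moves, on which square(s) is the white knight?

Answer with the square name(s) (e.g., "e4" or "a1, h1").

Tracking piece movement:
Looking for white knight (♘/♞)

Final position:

  a b c d e f g h
  ─────────────────
8│♜ · ♝ ♛ ♚ ♝ ♞ ♜│8
7│♟ · ♟ ♟ · · ♟ ♟│7
6│· · · · · ♟ · ·│6
5│· ♟ · · ♟ · · ·│5
4│♕ ♞ ♙ · ♙ · · ·│4
3│♘ · · · · · · ·│3
2│♙ · · ♙ · ♙ ♙ ♙│2
1│♖ · ♗ · ♔ ♗ ♘ ♖│1
  ─────────────────
  a b c d e f g h


a3, g1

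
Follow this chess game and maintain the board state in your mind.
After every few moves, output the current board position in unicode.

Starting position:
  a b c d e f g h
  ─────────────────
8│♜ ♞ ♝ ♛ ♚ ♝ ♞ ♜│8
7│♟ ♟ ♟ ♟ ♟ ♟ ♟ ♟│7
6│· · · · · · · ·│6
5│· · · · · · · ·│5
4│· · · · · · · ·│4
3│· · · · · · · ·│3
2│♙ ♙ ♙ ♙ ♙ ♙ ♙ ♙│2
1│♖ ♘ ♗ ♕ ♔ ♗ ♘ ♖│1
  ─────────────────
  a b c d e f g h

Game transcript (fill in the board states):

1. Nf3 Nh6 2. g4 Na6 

  a b c d e f g h
  ─────────────────
8│♜ · ♝ ♛ ♚ ♝ · ♜│8
7│♟ ♟ ♟ ♟ ♟ ♟ ♟ ♟│7
6│♞ · · · · · · ♞│6
5│· · · · · · · ·│5
4│· · · · · · ♙ ·│4
3│· · · · · ♘ · ·│3
2│♙ ♙ ♙ ♙ ♙ ♙ · ♙│2
1│♖ ♘ ♗ ♕ ♔ ♗ · ♖│1
  ─────────────────
  a b c d e f g h

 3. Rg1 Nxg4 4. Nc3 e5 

  a b c d e f g h
  ─────────────────
8│♜ · ♝ ♛ ♚ ♝ · ♜│8
7│♟ ♟ ♟ ♟ · ♟ ♟ ♟│7
6│♞ · · · · · · ·│6
5│· · · · ♟ · · ·│5
4│· · · · · · ♞ ·│4
3│· · ♘ · · ♘ · ·│3
2│♙ ♙ ♙ ♙ ♙ ♙ · ♙│2
1│♖ · ♗ ♕ ♔ ♗ ♖ ·│1
  ─────────────────
  a b c d e f g h

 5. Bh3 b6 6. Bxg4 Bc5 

  a b c d e f g h
  ─────────────────
8│♜ · ♝ ♛ ♚ · · ♜│8
7│♟ · ♟ ♟ · ♟ ♟ ♟│7
6│♞ ♟ · · · · · ·│6
5│· · ♝ · ♟ · · ·│5
4│· · · · · · ♗ ·│4
3│· · ♘ · · ♘ · ·│3
2│♙ ♙ ♙ ♙ ♙ ♙ · ♙│2
1│♖ · ♗ ♕ ♔ · ♖ ·│1
  ─────────────────
  a b c d e f g h

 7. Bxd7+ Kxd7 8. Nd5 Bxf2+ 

  a b c d e f g h
  ─────────────────
8│♜ · ♝ ♛ · · · ♜│8
7│♟ · ♟ ♚ · ♟ ♟ ♟│7
6│♞ ♟ · · · · · ·│6
5│· · · ♘ ♟ · · ·│5
4│· · · · · · · ·│4
3│· · · · · ♘ · ·│3
2│♙ ♙ ♙ ♙ ♙ ♝ · ♙│2
1│♖ · ♗ ♕ ♔ · ♖ ·│1
  ─────────────────
  a b c d e f g h

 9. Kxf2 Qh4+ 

  a b c d e f g h
  ─────────────────
8│♜ · ♝ · · · · ♜│8
7│♟ · ♟ ♚ · ♟ ♟ ♟│7
6│♞ ♟ · · · · · ·│6
5│· · · ♘ ♟ · · ·│5
4│· · · · · · · ♛│4
3│· · · · · ♘ · ·│3
2│♙ ♙ ♙ ♙ ♙ ♔ · ♙│2
1│♖ · ♗ ♕ · · ♖ ·│1
  ─────────────────
  a b c d e f g h
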